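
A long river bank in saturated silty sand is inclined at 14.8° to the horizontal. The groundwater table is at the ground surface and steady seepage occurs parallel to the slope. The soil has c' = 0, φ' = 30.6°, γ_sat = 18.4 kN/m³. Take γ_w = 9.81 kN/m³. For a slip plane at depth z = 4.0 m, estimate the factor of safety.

FS = 1.04

With seepage parallel to the slope and the water table at the surface, the effective normal stress on the slip plane uses the buoyant unit weight γ' = γ_sat − γ_w while the driving shear stress uses γ_sat:
FS = [c' + γ' z cos²β tanφ'] / [γ_sat z sinβ cosβ]
(For c' = 0 this reduces to FS = (γ'/γ_sat)·tanφ'/tanβ.)
γ' = 18.4 − 9.81 = 8.59 kN/m³
Numerator = 0.0 + 8.59·4.0·cos²14.8°·tan30.6° = 0.0 + 8.59·4.0·0.9347·0.5914 = 18.994 kPa
Denominator = 18.4·4.0·sin14.8°·cos14.8° = 18.4·4.0·0.2554·0.9668 = 18.177 kPa
FS = 18.994 / 18.177 = 1.045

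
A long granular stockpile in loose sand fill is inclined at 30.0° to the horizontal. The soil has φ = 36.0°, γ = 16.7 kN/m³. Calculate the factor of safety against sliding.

FS = 1.26

For a dry cohesionless infinite slope the factor of safety is FS = tanφ / tanβ.
FS = tan36.0° / tan30.0° = 0.7265 / 0.5774 = 1.258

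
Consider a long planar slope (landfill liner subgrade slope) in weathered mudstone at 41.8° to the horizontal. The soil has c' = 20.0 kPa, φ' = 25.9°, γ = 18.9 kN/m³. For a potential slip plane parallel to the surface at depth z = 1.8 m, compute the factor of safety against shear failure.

For an infinite slope with a slip plane parallel to the surface (no pore pressure): FS = [c' + γz cos²β tanφ'] / [γz sinβ cosβ].
γz = 18.9·1.8 = 34.02 kN/m²
Numerator = 20.0 + 34.02·cos²41.8°·tan25.9° = 20.0 + 34.02·0.5557·0.4856 = 29.180 kPa
Denominator = 34.02·sin41.8°·cos41.8° = 34.02·0.6665·0.7455 = 16.904 kPa
FS = 29.180 / 16.904 = 1.726

FS = 1.73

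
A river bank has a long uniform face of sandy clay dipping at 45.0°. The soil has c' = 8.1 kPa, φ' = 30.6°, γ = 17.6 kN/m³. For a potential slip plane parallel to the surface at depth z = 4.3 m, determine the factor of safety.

For an infinite slope with a slip plane parallel to the surface (no pore pressure): FS = [c' + γz cos²β tanφ'] / [γz sinβ cosβ].
γz = 17.6·4.3 = 75.68 kN/m²
Numerator = 8.1 + 75.68·cos²45.0°·tan30.6° = 8.1 + 75.68·0.5000·0.5914 = 30.479 kPa
Denominator = 75.68·sin45.0°·cos45.0° = 75.68·0.7071·0.7071 = 37.840 kPa
FS = 30.479 / 37.840 = 0.805

FS = 0.81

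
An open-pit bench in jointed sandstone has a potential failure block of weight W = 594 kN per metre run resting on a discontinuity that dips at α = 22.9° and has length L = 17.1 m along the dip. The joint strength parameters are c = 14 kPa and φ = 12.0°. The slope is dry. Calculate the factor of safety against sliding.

Resolving the block weight along and normal to the plane and applying the Mohr–Coulomb strength on the joint:
N' = W cosα = 594·cos22.9° = 547.2 kN/m
Driving force T = W sinα = 594·sin22.9° = 231.1 kN/m
Resisting force R = c·L + N'·tanφ = 14·17.1 + 547.2·tan12.0° = 239.4 + 116.3 = 355.7 kN/m
FS = R / T = 355.7 / 231.1 = 1.539

FS = 1.54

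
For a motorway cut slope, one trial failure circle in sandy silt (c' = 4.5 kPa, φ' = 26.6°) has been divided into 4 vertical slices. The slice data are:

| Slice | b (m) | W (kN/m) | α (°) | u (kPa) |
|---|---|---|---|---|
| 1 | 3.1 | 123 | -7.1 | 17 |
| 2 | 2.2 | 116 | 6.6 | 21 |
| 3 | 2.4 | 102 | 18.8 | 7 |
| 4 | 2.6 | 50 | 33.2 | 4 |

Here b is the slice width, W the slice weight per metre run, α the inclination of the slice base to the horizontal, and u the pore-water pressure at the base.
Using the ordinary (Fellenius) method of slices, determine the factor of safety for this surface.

Ordinary method of slices: FS = Σ[c'·Δl_i + (W_i cosα_i − u_i·Δl_i)·tanφ'] / Σ W_i sinα_i, with Δl_i = b_i / cosα_i.
Slice 1: Δl = 3.1/cos(-7.1°) = 3.124 m; N'_1 = 123·cos(-7.1°) − 17·3.124 = 68.9; c'Δl = 14.06; W sinα = -15.2
Slice 2: Δl = 2.2/cos6.6° = 2.215 m; N'_2 = 116·cos6.6° − 21·2.215 = 68.7; c'Δl = 9.97; W sinα = 13.3
Slice 3: Δl = 2.4/cos18.8° = 2.535 m; N'_3 = 102·cos18.8° − 7·2.535 = 78.8; c'Δl = 11.41; W sinα = 32.9
Slice 4: Δl = 2.6/cos33.2° = 3.107 m; N'_4 = 50·cos33.2° − 4·3.107 = 29.4; c'Δl = 13.98; W sinα = 27.4
Σc'Δl = 49.4 kN/m; ΣN' = 245.9 kN/m; ΣW sinα = 58.4 kN/m
Resisting = 49.4 + 245.9·tan26.6° = 49.4 + 123.1 = 172.5 kN/m
FS = 172.5 / 58.4 = 2.956

FS = 2.96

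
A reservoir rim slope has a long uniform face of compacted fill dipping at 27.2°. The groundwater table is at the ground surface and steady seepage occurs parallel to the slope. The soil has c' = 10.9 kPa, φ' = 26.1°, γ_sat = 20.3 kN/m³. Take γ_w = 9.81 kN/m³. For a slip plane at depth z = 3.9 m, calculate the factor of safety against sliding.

With seepage parallel to the slope and the water table at the surface, the effective normal stress on the slip plane uses the buoyant unit weight γ' = γ_sat − γ_w while the driving shear stress uses γ_sat:
FS = [c' + γ' z cos²β tanφ'] / [γ_sat z sinβ cosβ]
γ' = 20.3 − 9.81 = 10.49 kN/m³
Numerator = 10.9 + 10.49·3.9·cos²27.2°·tan26.1° = 10.9 + 10.49·3.9·0.7911·0.4899 = 26.755 kPa
Denominator = 20.3·3.9·sin27.2°·cos27.2° = 20.3·3.9·0.4571·0.8894 = 32.187 kPa
FS = 26.755 / 32.187 = 0.831

FS = 0.83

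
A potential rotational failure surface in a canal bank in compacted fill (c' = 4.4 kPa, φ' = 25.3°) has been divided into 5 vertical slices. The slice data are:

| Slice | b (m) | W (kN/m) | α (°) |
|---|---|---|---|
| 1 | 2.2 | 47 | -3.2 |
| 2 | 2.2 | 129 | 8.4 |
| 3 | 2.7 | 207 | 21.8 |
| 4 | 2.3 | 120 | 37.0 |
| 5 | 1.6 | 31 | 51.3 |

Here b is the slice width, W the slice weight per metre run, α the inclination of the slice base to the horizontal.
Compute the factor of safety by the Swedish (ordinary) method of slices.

FS = 1.50

Ordinary method of slices: FS = Σ[c'·Δl_i + (W_i cosα_i)·tanφ'] / Σ W_i sinα_i, with Δl_i = b_i / cosα_i.
Slice 1: Δl = 2.2/cos(-3.2°) = 2.203 m; N'_1 = 47·cos(-3.2°) = 46.9; c'Δl = 9.70; W sinα = -2.6
Slice 2: Δl = 2.2/cos8.4° = 2.224 m; N'_2 = 129·cos8.4° = 127.6; c'Δl = 9.78; W sinα = 18.8
Slice 3: Δl = 2.7/cos21.8° = 2.908 m; N'_3 = 207·cos21.8° = 192.2; c'Δl = 12.80; W sinα = 76.9
Slice 4: Δl = 2.3/cos37.0° = 2.880 m; N'_4 = 120·cos37.0° = 95.8; c'Δl = 12.67; W sinα = 72.2
Slice 5: Δl = 1.6/cos51.3° = 2.559 m; N'_5 = 31·cos51.3° = 19.4; c'Δl = 11.26; W sinα = 24.2
Σc'Δl = 56.2 kN/m; ΣN' = 482.0 kN/m; ΣW sinα = 189.5 kN/m
Resisting = 56.2 + 482.0·tan25.3° = 56.2 + 227.8 = 284.0 kN/m
FS = 284.0 / 189.5 = 1.499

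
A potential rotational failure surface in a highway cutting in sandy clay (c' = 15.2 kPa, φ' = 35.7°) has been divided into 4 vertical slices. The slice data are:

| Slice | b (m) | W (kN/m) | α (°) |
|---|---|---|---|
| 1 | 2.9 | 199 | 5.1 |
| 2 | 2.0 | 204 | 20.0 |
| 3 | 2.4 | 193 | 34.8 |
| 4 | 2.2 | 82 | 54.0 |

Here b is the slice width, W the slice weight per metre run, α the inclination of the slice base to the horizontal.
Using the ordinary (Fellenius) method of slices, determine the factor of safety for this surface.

FS = 2.30

Ordinary method of slices: FS = Σ[c'·Δl_i + (W_i cosα_i)·tanφ'] / Σ W_i sinα_i, with Δl_i = b_i / cosα_i.
Slice 1: Δl = 2.9/cos5.1° = 2.912 m; N'_1 = 199·cos5.1° = 198.2; c'Δl = 44.26; W sinα = 17.7
Slice 2: Δl = 2.0/cos20.0° = 2.128 m; N'_2 = 204·cos20.0° = 191.7; c'Δl = 32.35; W sinα = 69.8
Slice 3: Δl = 2.4/cos34.8° = 2.923 m; N'_3 = 193·cos34.8° = 158.5; c'Δl = 44.43; W sinα = 110.1
Slice 4: Δl = 2.2/cos54.0° = 3.743 m; N'_4 = 82·cos54.0° = 48.2; c'Δl = 56.89; W sinα = 66.3
Σc'Δl = 177.9 kN/m; ΣN' = 596.6 kN/m; ΣW sinα = 263.9 kN/m
Resisting = 177.9 + 596.6·tan35.7° = 177.9 + 428.7 = 606.6 kN/m
FS = 606.6 / 263.9 = 2.298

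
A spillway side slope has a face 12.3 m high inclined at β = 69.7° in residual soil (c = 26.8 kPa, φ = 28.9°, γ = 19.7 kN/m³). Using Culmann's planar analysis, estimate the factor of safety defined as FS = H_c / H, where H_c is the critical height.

H_c = (4c/γ) · sinβ cosφ / [1 − cos(β − φ)]
    = (4·26.8/19.7) · sin69.7°·cos28.9° / [1 − cos40.8°]
    = 5.442 · 0.8211 / 0.2430 = 18.39 m
FS = H_c / H = 18.39 / 12.3 = 1.495

FS = 1.49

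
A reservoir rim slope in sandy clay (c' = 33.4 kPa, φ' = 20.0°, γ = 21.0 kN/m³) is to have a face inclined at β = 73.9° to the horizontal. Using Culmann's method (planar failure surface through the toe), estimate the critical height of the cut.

H_c = 13.98 m

Culmann's analysis gives the critical failure plane at α_cr = (β + φ')/2 = (73.9 + 20.0)/2 = 47.0°, and the critical height
H_c = (4c'/γ) · sinβ cosφ' / [1 − cos(β − φ')]
    = (4·33.4/21.0) · sin73.9°·cos20.0° / [1 − cos(53.9°)]
    = 6.362 · 0.9608·0.9397 / [1 − 0.5892]
    = 6.362 · 0.9028 / 0.4108
    = 13.98 m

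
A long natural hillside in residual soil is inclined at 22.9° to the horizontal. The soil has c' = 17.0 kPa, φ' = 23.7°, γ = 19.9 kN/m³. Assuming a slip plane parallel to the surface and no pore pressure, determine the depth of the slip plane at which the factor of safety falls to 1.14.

z = 23.64 m

Setting FS = 1.14 in FS = [c' + γz cos²β tanφ'] / [γz sinβ cosβ] and solving for z:
z = c' / [γ cosβ (FS·sinβ − cosβ·tanφ')]
  = 17.0 / [19.9·cos22.9°·(1.14·sin22.9° − cos22.9°·tan23.7°)]
  = 17.0 / [19.9·0.9212·(1.14·0.3891 − 0.9212·0.4390)]
  = 17.0 / 0.7191 = 23.640 m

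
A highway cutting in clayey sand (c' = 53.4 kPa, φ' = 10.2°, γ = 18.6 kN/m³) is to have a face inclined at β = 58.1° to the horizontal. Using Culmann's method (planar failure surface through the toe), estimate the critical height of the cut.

Culmann's analysis gives the critical failure plane at α_cr = (β + φ')/2 = (58.1 + 10.2)/2 = 34.1°, and the critical height
H_c = (4c'/γ) · sinβ cosφ' / [1 − cos(β − φ')]
    = (4·53.4/18.6) · sin58.1°·cos10.2° / [1 − cos(47.9°)]
    = 11.484 · 0.8490·0.9842 / [1 − 0.6704]
    = 11.484 · 0.8356 / 0.3296
    = 29.11 m

H_c = 29.11 m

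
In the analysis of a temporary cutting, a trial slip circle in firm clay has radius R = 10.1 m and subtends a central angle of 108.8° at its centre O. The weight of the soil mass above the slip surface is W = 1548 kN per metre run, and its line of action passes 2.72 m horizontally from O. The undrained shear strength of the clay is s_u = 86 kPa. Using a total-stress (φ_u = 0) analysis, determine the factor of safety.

Taking moments about the centre O, the resisting moment is provided by the undrained shear strength acting along the arc:
Arc length L_a = R·θ = 10.1·(108.8°·π/180) = 10.1·1.8989 = 19.18 m
M_R = s_u·L_a·R = 86·19.18·10.1 = 16658.9 kN·m/m
M_D = W·d = 1548·2.72 = 4210.6 kN·m/m
FS = M_R / M_D = 16658.9 / 4210.6 = 3.956

FS = 3.96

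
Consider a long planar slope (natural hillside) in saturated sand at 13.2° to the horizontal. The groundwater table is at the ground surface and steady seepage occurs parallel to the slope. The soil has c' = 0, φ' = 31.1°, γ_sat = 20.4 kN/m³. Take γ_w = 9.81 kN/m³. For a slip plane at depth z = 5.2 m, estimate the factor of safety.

FS = 1.34

With seepage parallel to the slope and the water table at the surface, the effective normal stress on the slip plane uses the buoyant unit weight γ' = γ_sat − γ_w while the driving shear stress uses γ_sat:
FS = [c' + γ' z cos²β tanφ'] / [γ_sat z sinβ cosβ]
(For c' = 0 this reduces to FS = (γ'/γ_sat)·tanφ'/tanβ.)
γ' = 20.4 − 9.81 = 10.59 kN/m³
Numerator = 0.0 + 10.59·5.2·cos²13.2°·tan31.1° = 0.0 + 10.59·5.2·0.9479·0.6032 = 31.487 kPa
Denominator = 20.4·5.2·sin13.2°·cos13.2° = 20.4·5.2·0.2284·0.9736 = 23.583 kPa
FS = 31.487 / 23.583 = 1.335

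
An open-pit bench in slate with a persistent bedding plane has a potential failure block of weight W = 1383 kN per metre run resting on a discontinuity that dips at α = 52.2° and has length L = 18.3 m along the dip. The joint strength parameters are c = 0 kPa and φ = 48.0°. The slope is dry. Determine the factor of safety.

FS = 0.86

Resolving the block weight along and normal to the plane and applying the Mohr–Coulomb strength on the joint:
N' = W cosα = 1383·cos52.2° = 847.7 kN/m
Driving force T = W sinα = 1383·sin52.2° = 1092.8 kN/m
Resisting force R = c·L + N'·tanφ = 0·18.3 + 847.7·tan48.0° = 0.0 + 941.4 = 941.4 kN/m
FS = R / T = 941.4 / 1092.8 = 0.861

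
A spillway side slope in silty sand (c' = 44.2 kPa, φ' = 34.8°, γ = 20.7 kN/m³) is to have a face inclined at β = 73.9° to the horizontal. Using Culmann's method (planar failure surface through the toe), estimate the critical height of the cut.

Culmann's analysis gives the critical failure plane at α_cr = (β + φ')/2 = (73.9 + 34.8)/2 = 54.4°, and the critical height
H_c = (4c'/γ) · sinβ cosφ' / [1 − cos(β − φ')]
    = (4·44.2/20.7) · sin73.9°·cos34.8° / [1 − cos(39.1°)]
    = 8.541 · 0.9608·0.8211 / [1 − 0.7760]
    = 8.541 · 0.7889 / 0.2240
    = 30.09 m

H_c = 30.09 m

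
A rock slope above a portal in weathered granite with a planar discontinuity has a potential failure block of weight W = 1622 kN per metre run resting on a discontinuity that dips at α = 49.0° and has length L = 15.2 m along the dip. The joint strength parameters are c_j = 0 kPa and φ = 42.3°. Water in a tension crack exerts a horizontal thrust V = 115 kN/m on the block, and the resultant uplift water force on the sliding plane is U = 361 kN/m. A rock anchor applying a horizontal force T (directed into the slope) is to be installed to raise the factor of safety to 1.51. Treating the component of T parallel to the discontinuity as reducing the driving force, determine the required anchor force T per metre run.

T = 836 kN/m

Resolving forces along and normal to the sliding plane, with the horizontal anchor force T adding T·sinα to the effective normal force and T·cosα acting up the plane against the driving force:
FS = [c_jL + (W cosα − U − V sinα + T sinα) tanφ] / [W sinα + V cosα − T cosα]
Without the anchor: N' = 616.3 kN/m, driving T_d = 1299.6 kN/m, resisting R = 0·15.2 + 616.3·tan42.3° = 560.8 kN/m, FS = 0.43.
Setting FS = 1.51 and solving for T:
1.51·(1299.6 − T cos49.0°) = 560.8 + T sin49.0°·tan42.3°
T·(sin49.0°·tan42.3° + 1.51·cos49.0°) = 1.51·1299.6 − 560.8
T·(0.7547·0.9099 + 1.51·0.6561) = 1962.4 − 560.8 = 1401.6
T·1.6774 = 1401.6
T = 835.6 kN/m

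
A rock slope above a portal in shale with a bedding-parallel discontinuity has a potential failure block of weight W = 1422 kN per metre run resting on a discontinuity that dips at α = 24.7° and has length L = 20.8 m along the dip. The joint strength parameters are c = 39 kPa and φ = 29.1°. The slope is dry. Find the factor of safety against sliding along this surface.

Resolving the block weight along and normal to the plane and applying the Mohr–Coulomb strength on the joint:
N' = W cosα = 1422·cos24.7° = 1291.9 kN/m
Driving force T = W sinα = 1422·sin24.7° = 594.2 kN/m
Resisting force R = c·L + N'·tanφ = 39·20.8 + 1291.9·tan29.1° = 811.2 + 719.1 = 1530.3 kN/m
FS = R / T = 1530.3 / 594.2 = 2.575

FS = 2.58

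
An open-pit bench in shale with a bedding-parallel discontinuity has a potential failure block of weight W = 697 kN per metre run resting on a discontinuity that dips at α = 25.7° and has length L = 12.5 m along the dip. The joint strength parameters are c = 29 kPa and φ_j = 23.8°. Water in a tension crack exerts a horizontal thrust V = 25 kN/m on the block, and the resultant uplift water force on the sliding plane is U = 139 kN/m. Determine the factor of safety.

Resolving the block weight along and normal to the plane and applying the Mohr–Coulomb strength on the joint:
N' = W cosα − U − V sinα = 697·cos25.7° − 139 − 25·sin25.7° = 478.2 kN/m
Driving force T = W sinα + V cosα = 697·sin25.7° + 25·cos25.7° = 324.8 kN/m
Resisting force R = c·L + N'·tanφ_j = 29·12.5 + 478.2·tan23.8° = 362.5 + 210.9 = 573.4 kN/m
FS = R / T = 573.4 / 324.8 = 1.766

FS = 1.77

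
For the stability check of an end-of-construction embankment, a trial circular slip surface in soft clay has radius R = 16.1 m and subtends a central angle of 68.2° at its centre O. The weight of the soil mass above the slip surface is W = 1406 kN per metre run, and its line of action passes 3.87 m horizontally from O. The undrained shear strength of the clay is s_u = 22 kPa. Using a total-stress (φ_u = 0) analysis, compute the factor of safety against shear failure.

FS = 1.25

Taking moments about the centre O, the resisting moment is provided by the undrained shear strength acting along the arc:
Arc length L_a = R·θ = 16.1·(68.2°·π/180) = 16.1·1.1903 = 19.16 m
M_R = s_u·L_a·R = 22·19.16·16.1 = 6787.9 kN·m/m
M_D = W·d = 1406·3.87 = 5441.2 kN·m/m
FS = M_R / M_D = 6787.9 / 5441.2 = 1.247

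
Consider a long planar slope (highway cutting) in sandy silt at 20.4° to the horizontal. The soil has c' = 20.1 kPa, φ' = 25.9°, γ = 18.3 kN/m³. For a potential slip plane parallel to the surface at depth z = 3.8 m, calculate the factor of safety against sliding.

For an infinite slope with a slip plane parallel to the surface (no pore pressure): FS = [c' + γz cos²β tanφ'] / [γz sinβ cosβ].
γz = 18.3·3.8 = 69.54 kN/m²
Numerator = 20.1 + 69.54·cos²20.4°·tan25.9° = 20.1 + 69.54·0.8785·0.4856 = 49.764 kPa
Denominator = 69.54·sin20.4°·cos20.4° = 69.54·0.3486·0.9373 = 22.719 kPa
FS = 49.764 / 22.719 = 2.190

FS = 2.19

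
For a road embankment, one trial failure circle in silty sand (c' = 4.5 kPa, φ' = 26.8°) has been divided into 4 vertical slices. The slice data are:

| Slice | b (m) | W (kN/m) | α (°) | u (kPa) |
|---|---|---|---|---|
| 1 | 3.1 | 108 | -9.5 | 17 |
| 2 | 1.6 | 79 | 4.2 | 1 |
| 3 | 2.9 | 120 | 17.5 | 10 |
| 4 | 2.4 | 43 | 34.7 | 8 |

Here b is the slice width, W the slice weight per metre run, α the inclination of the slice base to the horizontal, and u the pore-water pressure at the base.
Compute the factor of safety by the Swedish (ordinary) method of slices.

FS = 3.35

Ordinary method of slices: FS = Σ[c'·Δl_i + (W_i cosα_i − u_i·Δl_i)·tanφ'] / Σ W_i sinα_i, with Δl_i = b_i / cosα_i.
Slice 1: Δl = 3.1/cos(-9.5°) = 3.143 m; N'_1 = 108·cos(-9.5°) − 17·3.143 = 53.1; c'Δl = 14.14; W sinα = -17.8
Slice 2: Δl = 1.6/cos4.2° = 1.604 m; N'_2 = 79·cos4.2° − 1·1.604 = 77.2; c'Δl = 7.22; W sinα = 5.8
Slice 3: Δl = 2.9/cos17.5° = 3.041 m; N'_3 = 120·cos17.5° − 10·3.041 = 84.0; c'Δl = 13.68; W sinα = 36.1
Slice 4: Δl = 2.4/cos34.7° = 2.919 m; N'_4 = 43·cos34.7° − 8·2.919 = 12.0; c'Δl = 13.14; W sinα = 24.5
Σc'Δl = 48.2 kN/m; ΣN' = 226.3 kN/m; ΣW sinα = 48.5 kN/m
Resisting = 48.2 + 226.3·tan26.8° = 48.2 + 114.3 = 162.5 kN/m
FS = 162.5 / 48.5 = 3.349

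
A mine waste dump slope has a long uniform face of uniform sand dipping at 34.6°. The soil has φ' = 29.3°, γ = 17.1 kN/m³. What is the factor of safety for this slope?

FS = 0.81

For a dry cohesionless infinite slope the factor of safety is FS = tanφ' / tanβ.
FS = tan29.3° / tan34.6° = 0.5612 / 0.6899 = 0.813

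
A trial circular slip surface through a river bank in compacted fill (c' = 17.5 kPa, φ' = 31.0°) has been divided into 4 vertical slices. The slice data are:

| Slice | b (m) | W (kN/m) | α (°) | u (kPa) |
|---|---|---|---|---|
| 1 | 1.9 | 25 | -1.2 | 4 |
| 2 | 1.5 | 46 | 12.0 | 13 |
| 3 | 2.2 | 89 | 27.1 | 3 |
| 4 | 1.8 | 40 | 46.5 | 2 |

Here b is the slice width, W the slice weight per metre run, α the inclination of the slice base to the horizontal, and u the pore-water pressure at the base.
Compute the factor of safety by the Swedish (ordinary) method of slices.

Ordinary method of slices: FS = Σ[c'·Δl_i + (W_i cosα_i − u_i·Δl_i)·tanφ'] / Σ W_i sinα_i, with Δl_i = b_i / cosα_i.
Slice 1: Δl = 1.9/cos(-1.2°) = 1.900 m; N'_1 = 25·cos(-1.2°) − 4·1.900 = 17.4; c'Δl = 33.26; W sinα = -0.5
Slice 2: Δl = 1.5/cos12.0° = 1.534 m; N'_2 = 46·cos12.0° − 13·1.534 = 25.1; c'Δl = 26.84; W sinα = 9.6
Slice 3: Δl = 2.2/cos27.1° = 2.471 m; N'_3 = 89·cos27.1° − 3·2.471 = 71.8; c'Δl = 43.25; W sinα = 40.5
Slice 4: Δl = 1.8/cos46.5° = 2.615 m; N'_4 = 40·cos46.5° − 2·2.615 = 22.3; c'Δl = 45.76; W sinα = 29.0
Σc'Δl = 149.1 kN/m; ΣN' = 136.6 kN/m; ΣW sinα = 78.6 kN/m
Resisting = 149.1 + 136.6·tan31.0° = 149.1 + 82.1 = 231.2 kN/m
FS = 231.2 / 78.6 = 2.941

FS = 2.94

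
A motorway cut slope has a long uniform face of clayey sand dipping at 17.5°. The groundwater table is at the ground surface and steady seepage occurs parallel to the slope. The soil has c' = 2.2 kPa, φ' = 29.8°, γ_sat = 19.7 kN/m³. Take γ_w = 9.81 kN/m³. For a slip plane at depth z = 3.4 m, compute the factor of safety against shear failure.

With seepage parallel to the slope and the water table at the surface, the effective normal stress on the slip plane uses the buoyant unit weight γ' = γ_sat − γ_w while the driving shear stress uses γ_sat:
FS = [c' + γ' z cos²β tanφ'] / [γ_sat z sinβ cosβ]
γ' = 19.7 − 9.81 = 9.89 kN/m³
Numerator = 2.2 + 9.89·3.4·cos²17.5°·tan29.8° = 2.2 + 9.89·3.4·0.9096·0.5727 = 19.716 kPa
Denominator = 19.7·3.4·sin17.5°·cos17.5° = 19.7·3.4·0.3007·0.9537 = 19.209 kPa
FS = 19.716 / 19.209 = 1.026

FS = 1.03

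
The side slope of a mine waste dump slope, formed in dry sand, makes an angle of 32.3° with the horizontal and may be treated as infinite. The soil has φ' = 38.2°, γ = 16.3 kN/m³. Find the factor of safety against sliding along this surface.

FS = 1.24

For a dry cohesionless infinite slope the factor of safety is FS = tanφ' / tanβ.
FS = tan38.2° / tan32.3° = 0.7869 / 0.6322 = 1.245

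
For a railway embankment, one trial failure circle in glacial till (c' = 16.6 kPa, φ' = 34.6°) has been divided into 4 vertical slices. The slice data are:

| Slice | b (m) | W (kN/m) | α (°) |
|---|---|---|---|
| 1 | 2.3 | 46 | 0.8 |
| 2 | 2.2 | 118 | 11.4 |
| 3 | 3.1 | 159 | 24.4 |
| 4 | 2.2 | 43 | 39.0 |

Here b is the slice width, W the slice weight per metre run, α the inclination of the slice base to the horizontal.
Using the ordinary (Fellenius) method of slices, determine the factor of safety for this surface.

FS = 3.54

Ordinary method of slices: FS = Σ[c'·Δl_i + (W_i cosα_i)·tanφ'] / Σ W_i sinα_i, with Δl_i = b_i / cosα_i.
Slice 1: Δl = 2.3/cos0.8° = 2.300 m; N'_1 = 46·cos0.8° = 46.0; c'Δl = 38.18; W sinα = 0.6
Slice 2: Δl = 2.2/cos11.4° = 2.244 m; N'_2 = 118·cos11.4° = 115.7; c'Δl = 37.25; W sinα = 23.3
Slice 3: Δl = 3.1/cos24.4° = 3.404 m; N'_3 = 159·cos24.4° = 144.8; c'Δl = 56.51; W sinα = 65.7
Slice 4: Δl = 2.2/cos39.0° = 2.831 m; N'_4 = 43·cos39.0° = 33.4; c'Δl = 46.99; W sinα = 27.1
Σc'Δl = 178.9 kN/m; ΣN' = 339.9 kN/m; ΣW sinα = 116.7 kN/m
Resisting = 178.9 + 339.9·tan34.6° = 178.9 + 234.5 = 413.4 kN/m
FS = 413.4 / 116.7 = 3.542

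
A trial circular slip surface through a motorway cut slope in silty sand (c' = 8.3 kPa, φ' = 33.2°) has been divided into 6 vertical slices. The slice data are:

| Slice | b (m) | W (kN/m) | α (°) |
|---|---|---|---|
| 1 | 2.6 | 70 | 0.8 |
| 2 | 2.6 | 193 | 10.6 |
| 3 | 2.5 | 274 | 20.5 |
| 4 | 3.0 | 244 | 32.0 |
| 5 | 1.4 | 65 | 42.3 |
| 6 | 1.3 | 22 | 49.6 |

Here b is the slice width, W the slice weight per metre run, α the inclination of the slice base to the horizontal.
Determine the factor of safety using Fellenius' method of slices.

FS = 1.99

Ordinary method of slices: FS = Σ[c'·Δl_i + (W_i cosα_i)·tanφ'] / Σ W_i sinα_i, with Δl_i = b_i / cosα_i.
Slice 1: Δl = 2.6/cos0.8° = 2.600 m; N'_1 = 70·cos0.8° = 70.0; c'Δl = 21.58; W sinα = 1.0
Slice 2: Δl = 2.6/cos10.6° = 2.645 m; N'_2 = 193·cos10.6° = 189.7; c'Δl = 21.95; W sinα = 35.5
Slice 3: Δl = 2.5/cos20.5° = 2.669 m; N'_3 = 274·cos20.5° = 256.6; c'Δl = 22.15; W sinα = 96.0
Slice 4: Δl = 3.0/cos32.0° = 3.538 m; N'_4 = 244·cos32.0° = 206.9; c'Δl = 29.36; W sinα = 129.3
Slice 5: Δl = 1.4/cos42.3° = 1.893 m; N'_5 = 65·cos42.3° = 48.1; c'Δl = 15.71; W sinα = 43.7
Slice 6: Δl = 1.3/cos49.6° = 2.006 m; N'_6 = 22·cos49.6° = 14.3; c'Δl = 16.65; W sinα = 16.8
Σc'Δl = 127.4 kN/m; ΣN' = 785.6 kN/m; ΣW sinα = 322.2 kN/m
Resisting = 127.4 + 785.6·tan33.2° = 127.4 + 514.1 = 641.5 kN/m
FS = 641.5 / 322.2 = 1.991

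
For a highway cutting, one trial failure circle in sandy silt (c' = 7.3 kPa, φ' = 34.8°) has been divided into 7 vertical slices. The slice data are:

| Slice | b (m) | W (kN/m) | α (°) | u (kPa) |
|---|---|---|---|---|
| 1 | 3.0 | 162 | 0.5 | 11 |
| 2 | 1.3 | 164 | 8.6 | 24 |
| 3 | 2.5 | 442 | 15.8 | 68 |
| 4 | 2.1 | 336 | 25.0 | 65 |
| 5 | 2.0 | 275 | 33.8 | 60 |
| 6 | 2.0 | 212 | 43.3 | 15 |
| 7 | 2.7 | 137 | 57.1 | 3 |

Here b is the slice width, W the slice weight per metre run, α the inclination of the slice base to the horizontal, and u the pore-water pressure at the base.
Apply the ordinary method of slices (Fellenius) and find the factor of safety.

FS = 1.11

Ordinary method of slices: FS = Σ[c'·Δl_i + (W_i cosα_i − u_i·Δl_i)·tanφ'] / Σ W_i sinα_i, with Δl_i = b_i / cosα_i.
Slice 1: Δl = 3.0/cos0.5° = 3.000 m; N'_1 = 162·cos0.5° − 11·3.000 = 129.0; c'Δl = 21.90; W sinα = 1.4
Slice 2: Δl = 1.3/cos8.6° = 1.315 m; N'_2 = 164·cos8.6° − 24·1.315 = 130.6; c'Δl = 9.60; W sinα = 24.5
Slice 3: Δl = 2.5/cos15.8° = 2.598 m; N'_3 = 442·cos15.8° − 68·2.598 = 248.6; c'Δl = 18.97; W sinα = 120.3
Slice 4: Δl = 2.1/cos25.0° = 2.317 m; N'_4 = 336·cos25.0° − 65·2.317 = 153.9; c'Δl = 16.91; W sinα = 142.0
Slice 5: Δl = 2.0/cos33.8° = 2.407 m; N'_5 = 275·cos33.8° − 60·2.407 = 84.1; c'Δl = 17.57; W sinα = 153.0
Slice 6: Δl = 2.0/cos43.3° = 2.748 m; N'_6 = 212·cos43.3° − 15·2.748 = 113.1; c'Δl = 20.06; W sinα = 145.4
Slice 7: Δl = 2.7/cos57.1° = 4.971 m; N'_7 = 137·cos57.1° − 3·4.971 = 59.5; c'Δl = 36.29; W sinα = 115.0
Σc'Δl = 141.3 kN/m; ΣN' = 918.8 kN/m; ΣW sinα = 701.7 kN/m
Resisting = 141.3 + 918.8·tan34.8° = 141.3 + 638.6 = 779.9 kN/m
FS = 779.9 / 701.7 = 1.111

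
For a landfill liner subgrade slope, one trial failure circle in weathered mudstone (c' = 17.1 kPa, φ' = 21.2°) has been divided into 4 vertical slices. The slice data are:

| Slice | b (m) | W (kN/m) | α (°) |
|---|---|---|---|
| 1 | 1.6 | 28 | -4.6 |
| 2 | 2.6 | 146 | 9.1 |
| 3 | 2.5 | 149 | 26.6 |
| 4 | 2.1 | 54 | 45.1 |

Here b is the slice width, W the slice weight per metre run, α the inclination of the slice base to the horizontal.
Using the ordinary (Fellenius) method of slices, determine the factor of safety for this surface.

FS = 2.42

Ordinary method of slices: FS = Σ[c'·Δl_i + (W_i cosα_i)·tanφ'] / Σ W_i sinα_i, with Δl_i = b_i / cosα_i.
Slice 1: Δl = 1.6/cos(-4.6°) = 1.605 m; N'_1 = 28·cos(-4.6°) = 27.9; c'Δl = 27.45; W sinα = -2.2
Slice 2: Δl = 2.6/cos9.1° = 2.633 m; N'_2 = 146·cos9.1° = 144.2; c'Δl = 45.03; W sinα = 23.1
Slice 3: Δl = 2.5/cos26.6° = 2.796 m; N'_3 = 149·cos26.6° = 133.2; c'Δl = 47.81; W sinα = 66.7
Slice 4: Δl = 2.1/cos45.1° = 2.975 m; N'_4 = 54·cos45.1° = 38.1; c'Δl = 50.87; W sinα = 38.3
Σc'Δl = 171.2 kN/m; ΣN' = 343.4 kN/m; ΣW sinα = 125.8 kN/m
Resisting = 171.2 + 343.4·tan21.2° = 171.2 + 133.2 = 304.4 kN/m
FS = 304.4 / 125.8 = 2.419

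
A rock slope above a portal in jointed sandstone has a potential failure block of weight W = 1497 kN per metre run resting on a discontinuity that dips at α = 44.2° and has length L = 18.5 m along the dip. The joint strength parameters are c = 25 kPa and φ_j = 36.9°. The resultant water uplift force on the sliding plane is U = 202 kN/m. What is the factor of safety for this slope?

Resolving the block weight along and normal to the plane and applying the Mohr–Coulomb strength on the joint:
N' = W cosα − U = 1497·cos44.2° − 202 = 871.2 kN/m
Driving force T = W sinα = 1497·sin44.2° = 1043.7 kN/m
Resisting force R = c·L + N'·tanφ_j = 25·18.5 + 871.2·tan36.9° = 462.5 + 654.1 = 1116.6 kN/m
FS = R / T = 1116.6 / 1043.7 = 1.070

FS = 1.07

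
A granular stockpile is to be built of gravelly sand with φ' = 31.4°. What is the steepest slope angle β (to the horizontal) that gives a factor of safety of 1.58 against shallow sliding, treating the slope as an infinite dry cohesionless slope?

β = 21.1°

For an infinite dry cohesionless slope FS = tanφ'/tanβ, so tanβ = tanφ' / FS.
tanβ = tan31.4° / 1.58 = 0.6104 / 1.58 = 0.3863
β = arctan(0.3863) = 21.12°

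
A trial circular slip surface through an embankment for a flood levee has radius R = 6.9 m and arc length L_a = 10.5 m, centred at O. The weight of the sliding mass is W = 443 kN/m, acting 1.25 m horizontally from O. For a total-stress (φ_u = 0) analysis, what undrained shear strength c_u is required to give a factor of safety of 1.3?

FS = c_u·L_a·R / (W·d), so c_u = FS·W·d / (L_a·R).
c_u = 1.3·443·1.25 / (10.50·6.9) = 719.9 / 72.45 = 9.94 kPa

c_u = 9.9 kPa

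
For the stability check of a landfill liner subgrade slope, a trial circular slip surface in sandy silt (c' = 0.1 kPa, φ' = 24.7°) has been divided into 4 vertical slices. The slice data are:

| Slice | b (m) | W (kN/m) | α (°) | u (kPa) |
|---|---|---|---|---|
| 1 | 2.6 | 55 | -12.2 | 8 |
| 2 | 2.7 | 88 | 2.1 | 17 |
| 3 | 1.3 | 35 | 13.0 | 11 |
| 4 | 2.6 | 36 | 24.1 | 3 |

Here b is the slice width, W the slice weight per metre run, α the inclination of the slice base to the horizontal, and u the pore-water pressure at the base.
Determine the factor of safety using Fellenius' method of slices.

FS = 3.90

Ordinary method of slices: FS = Σ[c'·Δl_i + (W_i cosα_i − u_i·Δl_i)·tanφ'] / Σ W_i sinα_i, with Δl_i = b_i / cosα_i.
Slice 1: Δl = 2.6/cos(-12.2°) = 2.660 m; N'_1 = 55·cos(-12.2°) − 8·2.660 = 32.5; c'Δl = 0.27; W sinα = -11.6
Slice 2: Δl = 2.7/cos2.1° = 2.702 m; N'_2 = 88·cos2.1° − 17·2.702 = 42.0; c'Δl = 0.27; W sinα = 3.2
Slice 3: Δl = 1.3/cos13.0° = 1.334 m; N'_3 = 35·cos13.0° − 11·1.334 = 19.4; c'Δl = 0.13; W sinα = 7.9
Slice 4: Δl = 2.6/cos24.1° = 2.848 m; N'_4 = 36·cos24.1° − 3·2.848 = 24.3; c'Δl = 0.28; W sinα = 14.7
Σc'Δl = 1.0 kN/m; ΣN' = 118.2 kN/m; ΣW sinα = 14.2 kN/m
Resisting = 1.0 + 118.2·tan24.7° = 1.0 + 54.4 = 55.3 kN/m
FS = 55.3 / 14.2 = 3.904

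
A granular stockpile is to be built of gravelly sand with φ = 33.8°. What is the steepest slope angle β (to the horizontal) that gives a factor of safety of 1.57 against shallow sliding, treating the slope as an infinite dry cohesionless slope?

β = 23.1°

For an infinite dry cohesionless slope FS = tanφ/tanβ, so tanβ = tanφ / FS.
tanβ = tan33.8° / 1.57 = 0.6694 / 1.57 = 0.4264
β = arctan(0.4264) = 23.09°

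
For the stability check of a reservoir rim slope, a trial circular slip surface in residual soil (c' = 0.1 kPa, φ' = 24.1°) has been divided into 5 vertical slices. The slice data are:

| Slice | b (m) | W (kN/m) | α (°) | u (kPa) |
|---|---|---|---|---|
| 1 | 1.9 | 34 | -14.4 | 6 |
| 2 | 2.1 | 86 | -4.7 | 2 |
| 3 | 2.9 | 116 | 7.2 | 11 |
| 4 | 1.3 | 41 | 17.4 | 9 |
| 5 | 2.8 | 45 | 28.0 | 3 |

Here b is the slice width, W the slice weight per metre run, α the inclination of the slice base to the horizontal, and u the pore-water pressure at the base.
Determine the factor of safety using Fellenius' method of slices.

Ordinary method of slices: FS = Σ[c'·Δl_i + (W_i cosα_i − u_i·Δl_i)·tanφ'] / Σ W_i sinα_i, with Δl_i = b_i / cosα_i.
Slice 1: Δl = 1.9/cos(-14.4°) = 1.962 m; N'_1 = 34·cos(-14.4°) − 6·1.962 = 21.2; c'Δl = 0.20; W sinα = -8.5
Slice 2: Δl = 2.1/cos(-4.7°) = 2.107 m; N'_2 = 86·cos(-4.7°) − 2·2.107 = 81.5; c'Δl = 0.21; W sinα = -7.0
Slice 3: Δl = 2.9/cos7.2° = 2.923 m; N'_3 = 116·cos7.2° − 11·2.923 = 82.9; c'Δl = 0.29; W sinα = 14.5
Slice 4: Δl = 1.3/cos17.4° = 1.362 m; N'_4 = 41·cos17.4° − 9·1.362 = 26.9; c'Δl = 0.14; W sinα = 12.3
Slice 5: Δl = 2.8/cos28.0° = 3.171 m; N'_5 = 45·cos28.0° − 3·3.171 = 30.2; c'Δl = 0.32; W sinα = 21.1
Σc'Δl = 1.2 kN/m; ΣN' = 242.7 kN/m; ΣW sinα = 32.4 kN/m
Resisting = 1.2 + 242.7·tan24.1° = 1.2 + 108.6 = 109.7 kN/m
FS = 109.7 / 32.4 = 3.384

FS = 3.38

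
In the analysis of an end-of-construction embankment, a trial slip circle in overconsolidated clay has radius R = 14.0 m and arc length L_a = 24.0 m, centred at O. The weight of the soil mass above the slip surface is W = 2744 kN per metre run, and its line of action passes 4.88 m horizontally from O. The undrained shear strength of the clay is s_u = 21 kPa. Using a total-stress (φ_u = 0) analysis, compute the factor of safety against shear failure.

Taking moments about the centre O, the resisting moment is provided by the undrained shear strength acting along the arc:
M_R = s_u·L_a·R = 21·24.00·14.0 = 7056.0 kN·m/m
M_D = W·d = 2744·4.88 = 13390.7 kN·m/m
FS = M_R / M_D = 7056.0 / 13390.7 = 0.527

FS = 0.53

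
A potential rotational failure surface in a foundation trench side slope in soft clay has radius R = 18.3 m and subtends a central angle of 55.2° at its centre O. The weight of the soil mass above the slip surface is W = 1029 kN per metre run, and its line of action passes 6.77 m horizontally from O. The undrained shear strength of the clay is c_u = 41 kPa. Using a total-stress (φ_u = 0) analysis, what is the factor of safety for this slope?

Taking moments about the centre O, the resisting moment is provided by the undrained shear strength acting along the arc:
Arc length L_a = R·θ = 18.3·(55.2°·π/180) = 18.3·0.9634 = 17.63 m
M_R = c_u·L_a·R = 41·17.63·18.3 = 13228.3 kN·m/m
M_D = W·d = 1029·6.77 = 6966.3 kN·m/m
FS = M_R / M_D = 13228.3 / 6966.3 = 1.899

FS = 1.90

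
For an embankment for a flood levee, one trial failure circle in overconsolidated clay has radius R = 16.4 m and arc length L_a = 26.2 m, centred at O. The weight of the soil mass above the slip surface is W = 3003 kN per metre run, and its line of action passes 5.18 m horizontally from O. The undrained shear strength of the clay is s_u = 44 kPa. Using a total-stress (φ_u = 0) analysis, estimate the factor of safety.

FS = 1.22

Taking moments about the centre O, the resisting moment is provided by the undrained shear strength acting along the arc:
M_R = s_u·L_a·R = 44·26.20·16.4 = 18905.9 kN·m/m
M_D = W·d = 3003·5.18 = 15555.5 kN·m/m
FS = M_R / M_D = 18905.9 / 15555.5 = 1.215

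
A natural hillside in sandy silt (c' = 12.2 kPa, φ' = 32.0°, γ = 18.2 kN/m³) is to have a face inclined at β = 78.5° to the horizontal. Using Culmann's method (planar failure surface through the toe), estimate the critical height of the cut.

H_c = 7.15 m

Culmann's analysis gives the critical failure plane at α_cr = (β + φ')/2 = (78.5 + 32.0)/2 = 55.2°, and the critical height
H_c = (4c'/γ) · sinβ cosφ' / [1 − cos(β − φ')]
    = (4·12.2/18.2) · sin78.5°·cos32.0° / [1 − cos(46.5°)]
    = 2.681 · 0.9799·0.8480 / [1 − 0.6884]
    = 2.681 · 0.8310 / 0.3116
    = 7.15 m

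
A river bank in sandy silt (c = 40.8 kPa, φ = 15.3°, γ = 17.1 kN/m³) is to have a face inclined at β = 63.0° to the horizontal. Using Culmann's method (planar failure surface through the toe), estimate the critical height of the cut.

H_c = 25.08 m

Culmann's analysis gives the critical failure plane at α_cr = (β + φ)/2 = (63.0 + 15.3)/2 = 39.1°, and the critical height
H_c = (4c/γ) · sinβ cosφ / [1 − cos(β − φ)]
    = (4·40.8/17.1) · sin63.0°·cos15.3° / [1 − cos(47.7°)]
    = 9.544 · 0.8910·0.9646 / [1 − 0.6730]
    = 9.544 · 0.8594 / 0.3270
    = 25.08 m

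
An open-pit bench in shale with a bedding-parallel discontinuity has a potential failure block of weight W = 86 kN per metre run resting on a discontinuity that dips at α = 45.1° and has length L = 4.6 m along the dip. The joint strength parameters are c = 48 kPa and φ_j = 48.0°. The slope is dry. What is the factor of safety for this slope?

Resolving the block weight along and normal to the plane and applying the Mohr–Coulomb strength on the joint:
N' = W cosα = 86·cos45.1° = 60.7 kN/m
Driving force T = W sinα = 86·sin45.1° = 60.9 kN/m
Resisting force R = c·L + N'·tanφ_j = 48·4.6 + 60.7·tan48.0° = 220.8 + 67.4 = 288.2 kN/m
FS = R / T = 288.2 / 60.9 = 4.731

FS = 4.73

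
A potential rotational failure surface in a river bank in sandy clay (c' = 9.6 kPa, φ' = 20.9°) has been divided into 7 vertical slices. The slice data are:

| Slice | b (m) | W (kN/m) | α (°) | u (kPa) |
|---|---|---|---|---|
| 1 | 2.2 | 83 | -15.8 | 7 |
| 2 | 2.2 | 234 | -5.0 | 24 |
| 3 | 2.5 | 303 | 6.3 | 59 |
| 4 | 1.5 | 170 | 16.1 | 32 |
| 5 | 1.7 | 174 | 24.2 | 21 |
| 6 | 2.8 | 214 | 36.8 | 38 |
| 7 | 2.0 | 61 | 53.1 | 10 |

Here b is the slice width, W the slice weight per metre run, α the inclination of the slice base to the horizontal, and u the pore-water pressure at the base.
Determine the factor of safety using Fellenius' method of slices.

FS = 1.48

Ordinary method of slices: FS = Σ[c'·Δl_i + (W_i cosα_i − u_i·Δl_i)·tanφ'] / Σ W_i sinα_i, with Δl_i = b_i / cosα_i.
Slice 1: Δl = 2.2/cos(-15.8°) = 2.286 m; N'_1 = 83·cos(-15.8°) − 7·2.286 = 63.9; c'Δl = 21.95; W sinα = -22.6
Slice 2: Δl = 2.2/cos(-5.0°) = 2.208 m; N'_2 = 234·cos(-5.0°) − 24·2.208 = 180.1; c'Δl = 21.20; W sinα = -20.4
Slice 3: Δl = 2.5/cos6.3° = 2.515 m; N'_3 = 303·cos6.3° − 59·2.515 = 152.8; c'Δl = 24.15; W sinα = 33.2
Slice 4: Δl = 1.5/cos16.1° = 1.561 m; N'_4 = 170·cos16.1° − 32·1.561 = 113.4; c'Δl = 14.99; W sinα = 47.1
Slice 5: Δl = 1.7/cos24.2° = 1.864 m; N'_5 = 174·cos24.2° − 21·1.864 = 119.6; c'Δl = 17.89; W sinα = 71.3
Slice 6: Δl = 2.8/cos36.8° = 3.497 m; N'_6 = 214·cos36.8° − 38·3.497 = 38.5; c'Δl = 33.57; W sinα = 128.2
Slice 7: Δl = 2.0/cos53.1° = 3.331 m; N'_7 = 61·cos53.1° − 10·3.331 = 3.3; c'Δl = 31.98; W sinα = 48.8
Σc'Δl = 165.7 kN/m; ΣN' = 671.5 kN/m; ΣW sinα = 285.7 kN/m
Resisting = 165.7 + 671.5·tan20.9° = 165.7 + 256.4 = 422.1 kN/m
FS = 422.1 / 285.7 = 1.478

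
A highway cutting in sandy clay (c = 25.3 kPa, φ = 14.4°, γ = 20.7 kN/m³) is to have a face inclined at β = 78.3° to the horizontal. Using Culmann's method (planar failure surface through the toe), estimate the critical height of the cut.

H_c = 8.28 m

Culmann's analysis gives the critical failure plane at α_cr = (β + φ)/2 = (78.3 + 14.4)/2 = 46.4°, and the critical height
H_c = (4c/γ) · sinβ cosφ / [1 − cos(β − φ)]
    = (4·25.3/20.7) · sin78.3°·cos14.4° / [1 − cos(63.9°)]
    = 4.889 · 0.9792·0.9686 / [1 − 0.4399]
    = 4.889 · 0.9485 / 0.5601
    = 8.28 m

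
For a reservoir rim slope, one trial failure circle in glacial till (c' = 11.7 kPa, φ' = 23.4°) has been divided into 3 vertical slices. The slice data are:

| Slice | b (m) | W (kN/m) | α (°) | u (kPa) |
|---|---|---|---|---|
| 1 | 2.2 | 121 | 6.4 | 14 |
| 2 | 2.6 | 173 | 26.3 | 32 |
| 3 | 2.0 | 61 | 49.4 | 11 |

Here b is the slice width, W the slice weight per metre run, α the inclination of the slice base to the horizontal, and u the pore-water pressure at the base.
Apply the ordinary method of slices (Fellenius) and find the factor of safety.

Ordinary method of slices: FS = Σ[c'·Δl_i + (W_i cosα_i − u_i·Δl_i)·tanφ'] / Σ W_i sinα_i, with Δl_i = b_i / cosα_i.
Slice 1: Δl = 2.2/cos6.4° = 2.214 m; N'_1 = 121·cos6.4° − 14·2.214 = 89.3; c'Δl = 25.90; W sinα = 13.5
Slice 2: Δl = 2.6/cos26.3° = 2.900 m; N'_2 = 173·cos26.3° − 32·2.900 = 62.3; c'Δl = 33.93; W sinα = 76.7
Slice 3: Δl = 2.0/cos49.4° = 3.073 m; N'_3 = 61·cos49.4° − 11·3.073 = 5.9; c'Δl = 35.96; W sinα = 46.3
Σc'Δl = 95.8 kN/m; ΣN' = 157.4 kN/m; ΣW sinα = 136.5 kN/m
Resisting = 95.8 + 157.4·tan23.4° = 95.8 + 68.1 = 163.9 kN/m
FS = 163.9 / 136.5 = 1.201

FS = 1.20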